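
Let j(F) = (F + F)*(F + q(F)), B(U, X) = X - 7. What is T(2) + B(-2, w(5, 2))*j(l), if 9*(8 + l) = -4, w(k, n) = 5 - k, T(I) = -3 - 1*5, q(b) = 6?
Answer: -24056/81 ≈ -296.99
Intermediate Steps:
T(I) = -8 (T(I) = -3 - 5 = -8)
B(U, X) = -7 + X
l = -76/9 (l = -8 + (1/9)*(-4) = -8 - 4/9 = -76/9 ≈ -8.4444)
j(F) = 2*F*(6 + F) (j(F) = (F + F)*(F + 6) = (2*F)*(6 + F) = 2*F*(6 + F))
T(2) + B(-2, w(5, 2))*j(l) = -8 + (-7 + (5 - 1*5))*(2*(-76/9)*(6 - 76/9)) = -8 + (-7 + (5 - 5))*(2*(-76/9)*(-22/9)) = -8 + (-7 + 0)*(3344/81) = -8 - 7*3344/81 = -8 - 23408/81 = -24056/81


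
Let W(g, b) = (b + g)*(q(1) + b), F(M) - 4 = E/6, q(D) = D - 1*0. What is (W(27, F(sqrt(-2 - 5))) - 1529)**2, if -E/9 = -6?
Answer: 938961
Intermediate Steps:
q(D) = D (q(D) = D + 0 = D)
E = 54 (E = -9*(-6) = 54)
F(M) = 13 (F(M) = 4 + 54/6 = 4 + 54*(1/6) = 4 + 9 = 13)
W(g, b) = (1 + b)*(b + g) (W(g, b) = (b + g)*(1 + b) = (1 + b)*(b + g))
(W(27, F(sqrt(-2 - 5))) - 1529)**2 = ((13 + 27 + 13**2 + 13*27) - 1529)**2 = ((13 + 27 + 169 + 351) - 1529)**2 = (560 - 1529)**2 = (-969)**2 = 938961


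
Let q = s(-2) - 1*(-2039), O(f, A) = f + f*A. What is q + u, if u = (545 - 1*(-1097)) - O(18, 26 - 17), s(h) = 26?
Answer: 3527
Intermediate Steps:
O(f, A) = f + A*f
q = 2065 (q = 26 - 1*(-2039) = 26 + 2039 = 2065)
u = 1462 (u = (545 - 1*(-1097)) - 18*(1 + (26 - 17)) = (545 + 1097) - 18*(1 + 9) = 1642 - 18*10 = 1642 - 1*180 = 1642 - 180 = 1462)
q + u = 2065 + 1462 = 3527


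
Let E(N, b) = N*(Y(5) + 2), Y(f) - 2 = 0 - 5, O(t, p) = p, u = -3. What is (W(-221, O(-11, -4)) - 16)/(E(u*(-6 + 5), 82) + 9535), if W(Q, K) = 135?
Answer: 119/9532 ≈ 0.012484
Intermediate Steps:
Y(f) = -3 (Y(f) = 2 + (0 - 5) = 2 - 5 = -3)
E(N, b) = -N (E(N, b) = N*(-3 + 2) = N*(-1) = -N)
(W(-221, O(-11, -4)) - 16)/(E(u*(-6 + 5), 82) + 9535) = (135 - 16)/(-(-3)*(-6 + 5) + 9535) = 119/(-(-3)*(-1) + 9535) = 119/(-1*3 + 9535) = 119/(-3 + 9535) = 119/9532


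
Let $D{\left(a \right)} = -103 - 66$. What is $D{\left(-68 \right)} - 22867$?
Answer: $-23036$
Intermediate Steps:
$D{\left(a \right)} = -169$ ($D{\left(a \right)} = -103 - 66 = -169$)
$D{\left(-68 \right)} - 22867 = -169 - 22867 = -23036$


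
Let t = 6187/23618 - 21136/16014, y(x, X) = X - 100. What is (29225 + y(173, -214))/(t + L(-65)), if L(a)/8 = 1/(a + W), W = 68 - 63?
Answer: -27336698619930/1126351459 ≈ -24270.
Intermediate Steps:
y(x, X) = -100 + X
W = 5
t = -200055715/189109326 (t = 6187*(1/23618) - 21136*1/16014 = 6187/23618 - 10568/8007 = -200055715/189109326 ≈ -1.0579)
L(a) = 8/(5 + a) (L(a) = 8/(a + 5) = 8/(5 + a))
(29225 + y(173, -214))/(t + L(-65)) = (29225 + (-100 - 214))/(-200055715/189109326 + 8/(5 - 65)) = (29225 - 314)/(-200055715/189109326 + 8/(-60)) = 28911/(-200055715/189109326 + 8*(-1/60)) = 28911/(-200055715/189109326 - 2/15) = 28911/(-1126351459/945546630) = 28911*(-945546630/1126351459) = -27336698619930/1126351459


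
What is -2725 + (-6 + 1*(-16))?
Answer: -2747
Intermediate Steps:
-2725 + (-6 + 1*(-16)) = -2725 + (-6 - 16) = -2725 - 22 = -2747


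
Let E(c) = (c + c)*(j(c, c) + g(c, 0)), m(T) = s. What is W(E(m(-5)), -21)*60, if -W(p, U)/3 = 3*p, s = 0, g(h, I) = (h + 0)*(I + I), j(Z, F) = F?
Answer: 0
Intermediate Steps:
g(h, I) = 2*I*h (g(h, I) = h*(2*I) = 2*I*h)
m(T) = 0
E(c) = 2*c² (E(c) = (c + c)*(c + 2*0*c) = (2*c)*(c + 0) = (2*c)*c = 2*c²)
W(p, U) = -9*p
W(E(m(-5)), -21)*60 = -18*0²*60 = -18*0*60 = -9*0*60 = 0*60 = 0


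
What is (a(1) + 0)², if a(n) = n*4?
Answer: 16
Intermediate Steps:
a(n) = 4*n
(a(1) + 0)² = (4*1 + 0)² = (4 + 0)² = 4² = 16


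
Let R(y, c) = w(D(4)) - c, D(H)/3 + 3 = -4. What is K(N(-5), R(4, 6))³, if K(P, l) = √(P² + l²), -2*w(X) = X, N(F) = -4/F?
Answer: 2089*√2089/1000 ≈ 95.479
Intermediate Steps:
D(H) = -21 (D(H) = -9 + 3*(-4) = -9 - 12 = -21)
w(X) = -X/2
R(y, c) = 21/2 - c (R(y, c) = -½*(-21) - c = 21/2 - c)
K(N(-5), R(4, 6))³ = (√((-4/(-5))² + (21/2 - 1*6)²))³ = (√((-4*(-⅕))² + (21/2 - 6)²))³ = (√((⅘)² + (9/2)²))³ = (√(16/25 + 81/4))³ = (√(2089/100))³ = (√2089/10)³ = 2089*√2089/1000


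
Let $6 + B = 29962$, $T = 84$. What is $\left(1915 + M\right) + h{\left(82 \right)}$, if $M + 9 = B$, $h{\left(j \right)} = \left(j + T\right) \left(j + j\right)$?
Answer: $59086$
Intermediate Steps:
$h{\left(j \right)} = 2 j \left(84 + j\right)$ ($h{\left(j \right)} = \left(j + 84\right) \left(j + j\right) = \left(84 + j\right) 2 j = 2 j \left(84 + j\right)$)
$B = 29956$ ($B = -6 + 29962 = 29956$)
$M = 29947$ ($M = -9 + 29956 = 29947$)
$\left(1915 + M\right) + h{\left(82 \right)} = \left(1915 + 29947\right) + 2 \cdot 82 \left(84 + 82\right) = 31862 + 2 \cdot 82 \cdot 166 = 31862 + 27224 = 59086$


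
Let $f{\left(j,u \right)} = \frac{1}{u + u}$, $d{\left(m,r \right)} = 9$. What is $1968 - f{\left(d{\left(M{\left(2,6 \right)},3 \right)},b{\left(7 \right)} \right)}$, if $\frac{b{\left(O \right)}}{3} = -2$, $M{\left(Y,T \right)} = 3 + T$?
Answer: $\frac{23617}{12} \approx 1968.1$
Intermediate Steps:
$b{\left(O \right)} = -6$ ($b{\left(O \right)} = 3 \left(-2\right) = -6$)
$f{\left(j,u \right)} = \frac{1}{2 u}$
$1968 - f{\left(d{\left(M{\left(2,6 \right)},3 \right)},b{\left(7 \right)} \right)} = 1968 - \frac{1}{2 \left(-6\right)} = 1968 - \frac{1}{2} \left(- \frac{1}{6}\right) = 1968 - - \frac{1}{12} = 1968 + \frac{1}{12} = \frac{23617}{12}$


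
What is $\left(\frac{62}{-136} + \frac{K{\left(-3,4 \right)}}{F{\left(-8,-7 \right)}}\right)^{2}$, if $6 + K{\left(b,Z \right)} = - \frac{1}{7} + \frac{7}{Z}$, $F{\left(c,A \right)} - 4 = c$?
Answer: $\frac{1495729}{3625216} \approx 0.41259$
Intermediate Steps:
$F{\left(c,A \right)} = 4 + c$
$K{\left(b,Z \right)} = - \frac{43}{7} + \frac{7}{Z}$ ($K{\left(b,Z \right)} = -6 + \left(- \frac{1}{7} + \frac{7}{Z}\right) = -6 + \left(\left(-1\right) \frac{1}{7} + \frac{7}{Z}\right) = -6 - \left(\frac{1}{7} - \frac{7}{Z}\right) = - \frac{43}{7} + \frac{7}{Z}$)
$\left(\frac{62}{-136} + \frac{K{\left(-3,4 \right)}}{F{\left(-8,-7 \right)}}\right)^{2} = \left(\frac{62}{-136} + \frac{- \frac{43}{7} + \frac{7}{4}}{4 - 8}\right)^{2} = \left(62 \left(- \frac{1}{136}\right) + \frac{- \frac{43}{7} + 7 \cdot \frac{1}{4}}{-4}\right)^{2} = \left(- \frac{31}{68} + \left(- \frac{43}{7} + \frac{7}{4}\right) \left(- \frac{1}{4}\right)\right)^{2} = \left(- \frac{31}{68} - - \frac{123}{112}\right)^{2} = \left(- \frac{31}{68} + \frac{123}{112}\right)^{2} = \left(\frac{1223}{1904}\right)^{2} = \frac{1495729}{3625216}$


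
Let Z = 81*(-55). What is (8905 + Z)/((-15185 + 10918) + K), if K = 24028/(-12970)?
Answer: -28858250/27683509 ≈ -1.0424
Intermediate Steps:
K = -12014/6485 (K = 24028*(-1/12970) = -12014/6485 ≈ -1.8526)
Z = -4455
(8905 + Z)/((-15185 + 10918) + K) = (8905 - 4455)/((-15185 + 10918) - 12014/6485) = 4450/(-4267 - 12014/6485) = 4450/(-27683509/6485) = 4450*(-6485/27683509) = -28858250/27683509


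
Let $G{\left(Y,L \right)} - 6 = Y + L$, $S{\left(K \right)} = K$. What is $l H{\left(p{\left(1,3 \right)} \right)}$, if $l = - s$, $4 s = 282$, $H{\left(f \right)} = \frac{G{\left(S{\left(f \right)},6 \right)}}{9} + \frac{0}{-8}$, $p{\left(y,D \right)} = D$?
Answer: $- \frac{235}{2} \approx -117.5$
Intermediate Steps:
$G{\left(Y,L \right)} = 6 + L + Y$ ($G{\left(Y,L \right)} = 6 + \left(Y + L\right) = 6 + \left(L + Y\right) = 6 + L + Y$)
$H{\left(f \right)} = \frac{4}{3} + \frac{f}{9}$ ($H{\left(f \right)} = \frac{6 + 6 + f}{9} + \frac{0}{-8} = \left(12 + f\right) \frac{1}{9} + 0 \left(- \frac{1}{8}\right) = \left(\frac{4}{3} + \frac{f}{9}\right) + 0 = \frac{4}{3} + \frac{f}{9}$)
$s = \frac{141}{2}$ ($s = \frac{1}{4} \cdot 282 = \frac{141}{2} \approx 70.5$)
$l = - \frac{141}{2}$ ($l = \left(-1\right) \frac{141}{2} = - \frac{141}{2} \approx -70.5$)
$l H{\left(p{\left(1,3 \right)} \right)} = - \frac{141 \left(\frac{4}{3} + \frac{1}{9} \cdot 3\right)}{2} = - \frac{141 \left(\frac{4}{3} + \frac{1}{3}\right)}{2} = \left(- \frac{141}{2}\right) \frac{5}{3} = - \frac{235}{2}$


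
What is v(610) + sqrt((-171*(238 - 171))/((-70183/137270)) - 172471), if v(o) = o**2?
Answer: 372100 + I*sqrt(739155411063949)/70183 ≈ 3.721e+5 + 387.38*I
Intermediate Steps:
v(610) + sqrt((-171*(238 - 171))/((-70183/137270)) - 172471) = 610**2 + sqrt((-171*(238 - 171))/((-70183/137270)) - 172471) = 372100 + sqrt((-171*67)/((-70183*1/137270)) - 172471) = 372100 + sqrt(-11457/(-70183/137270) - 172471) = 372100 + sqrt(-11457*(-137270/70183) - 172471) = 372100 + sqrt(1572702390/70183 - 172471) = 372100 + sqrt(-10531829803/70183) = 372100 + I*sqrt(739155411063949)/70183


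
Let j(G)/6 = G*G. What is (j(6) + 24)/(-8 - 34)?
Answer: -40/7 ≈ -5.7143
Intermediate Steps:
j(G) = 6*G**2 (j(G) = 6*(G*G) = 6*G**2)
(j(6) + 24)/(-8 - 34) = (6*6**2 + 24)/(-8 - 34) = (6*36 + 24)/(-42) = -(216 + 24)/42 = -1/42*240 = -40/7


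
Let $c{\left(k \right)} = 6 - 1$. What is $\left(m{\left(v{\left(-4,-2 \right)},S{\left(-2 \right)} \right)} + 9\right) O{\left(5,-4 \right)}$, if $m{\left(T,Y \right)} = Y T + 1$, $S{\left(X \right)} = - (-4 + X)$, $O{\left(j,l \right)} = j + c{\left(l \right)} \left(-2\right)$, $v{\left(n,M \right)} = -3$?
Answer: $40$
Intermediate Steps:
$c{\left(k \right)} = 5$
$O{\left(j,l \right)} = -10 + j$ ($O{\left(j,l \right)} = j + 5 \left(-2\right) = j - 10 = -10 + j$)
$S{\left(X \right)} = 4 - X$
$m{\left(T,Y \right)} = 1 + T Y$ ($m{\left(T,Y \right)} = T Y + 1 = 1 + T Y$)
$\left(m{\left(v{\left(-4,-2 \right)},S{\left(-2 \right)} \right)} + 9\right) O{\left(5,-4 \right)} = \left(\left(1 - 3 \left(4 - -2\right)\right) + 9\right) \left(-10 + 5\right) = \left(\left(1 - 3 \left(4 + 2\right)\right) + 9\right) \left(-5\right) = \left(\left(1 - 18\right) + 9\right) \left(-5\right) = \left(-17 + 9\right) \left(-5\right) = \left(-8\right) \left(-5\right) = 40$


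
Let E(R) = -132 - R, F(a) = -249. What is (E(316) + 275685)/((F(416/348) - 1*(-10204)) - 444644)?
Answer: -275237/434689 ≈ -0.63318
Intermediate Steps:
(E(316) + 275685)/((F(416/348) - 1*(-10204)) - 444644) = ((-132 - 1*316) + 275685)/((-249 - 1*(-10204)) - 444644) = ((-132 - 316) + 275685)/((-249 + 10204) - 444644) = (-448 + 275685)/(9955 - 444644) = 275237/(-434689) = 275237*(-1/434689) = -275237/434689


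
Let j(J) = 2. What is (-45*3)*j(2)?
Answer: -270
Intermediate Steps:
(-45*3)*j(2) = -45*3*2 = -9*15*2 = -135*2 = -270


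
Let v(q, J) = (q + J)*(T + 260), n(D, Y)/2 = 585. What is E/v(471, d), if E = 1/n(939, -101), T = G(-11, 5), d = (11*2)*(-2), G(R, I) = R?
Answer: 1/124397910 ≈ 8.0387e-9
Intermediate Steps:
n(D, Y) = 1170 (n(D, Y) = 2*585 = 1170)
d = -44 (d = 22*(-2) = -44)
T = -11
E = 1/1170 ≈ 0.00085470
v(q, J) = 249*J + 249*q (v(q, J) = (q + J)*(-11 + 260) = (J + q)*249 = 249*J + 249*q)
E/v(471, d) = 1/(1170*(249*(-44) + 249*471)) = 1/(1170*(-10956 + 117279)) = (1/1170)/106323 = (1/1170)*(1/106323) = 1/124397910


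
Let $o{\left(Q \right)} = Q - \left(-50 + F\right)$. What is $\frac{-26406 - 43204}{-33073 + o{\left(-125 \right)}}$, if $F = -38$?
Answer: $\frac{6961}{3311} \approx 2.1024$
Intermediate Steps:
$o{\left(Q \right)} = 88 + Q$ ($o{\left(Q \right)} = Q + \left(50 - -38\right) = Q + \left(50 + 38\right) = Q + 88 = 88 + Q$)
$\frac{-26406 - 43204}{-33073 + o{\left(-125 \right)}} = \frac{-26406 - 43204}{-33073 + \left(88 - 125\right)} = - \frac{69610}{-33073 - 37} = - \frac{69610}{-33110} = \left(-69610\right) \left(- \frac{1}{33110}\right) = \frac{6961}{3311}$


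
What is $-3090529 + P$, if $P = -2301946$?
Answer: $-5392475$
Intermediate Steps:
$-3090529 + P = -3090529 - 2301946 = -5392475$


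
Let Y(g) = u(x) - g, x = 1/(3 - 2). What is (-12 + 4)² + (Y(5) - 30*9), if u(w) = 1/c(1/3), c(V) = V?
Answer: -208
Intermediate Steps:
x = 1 (x = 1/1 = 1)
u(w) = 3 (u(w) = 1/(1/3) = 1/(⅓) = 3)
Y(g) = 3 - g
(-12 + 4)² + (Y(5) - 30*9) = (-12 + 4)² + ((3 - 1*5) - 30*9) = (-8)² + ((3 - 5) - 270) = 64 + (-2 - 270) = 64 - 272 = -208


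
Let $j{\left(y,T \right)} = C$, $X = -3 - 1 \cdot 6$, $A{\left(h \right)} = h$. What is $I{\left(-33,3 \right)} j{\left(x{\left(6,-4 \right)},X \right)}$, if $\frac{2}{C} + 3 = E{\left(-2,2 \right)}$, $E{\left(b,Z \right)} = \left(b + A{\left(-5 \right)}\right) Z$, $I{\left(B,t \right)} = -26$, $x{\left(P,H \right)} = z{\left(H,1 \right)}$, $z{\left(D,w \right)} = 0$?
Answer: $\frac{52}{17} \approx 3.0588$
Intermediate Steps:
$x{\left(P,H \right)} = 0$
$E{\left(b,Z \right)} = Z \left(-5 + b\right)$ ($E{\left(b,Z \right)} = \left(b - 5\right) Z = \left(-5 + b\right) Z = Z \left(-5 + b\right)$)
$X = -9$ ($X = -3 - 6 = -9$)
$C = - \frac{2}{17}$ ($C = \frac{2}{-3 + 2 \left(-5 - 2\right)} = \frac{2}{-3 + 2 \left(-7\right)} = \frac{2}{-3 - 14} = \frac{2}{-17} = 2 \left(- \frac{1}{17}\right) = - \frac{2}{17} \approx -0.11765$)
$j{\left(y,T \right)} = - \frac{2}{17}$
$I{\left(-33,3 \right)} j{\left(x{\left(6,-4 \right)},X \right)} = \left(-26\right) \left(- \frac{2}{17}\right) = \frac{52}{17}$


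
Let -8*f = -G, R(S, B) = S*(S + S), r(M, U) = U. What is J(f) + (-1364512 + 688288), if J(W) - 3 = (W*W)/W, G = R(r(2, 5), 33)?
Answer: -2704859/4 ≈ -6.7622e+5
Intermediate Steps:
R(S, B) = 2*S² (R(S, B) = S*(2*S) = 2*S²)
G = 50 (G = 2*5² = 2*25 = 50)
f = 25/4 (f = -(-1)*50/8 = -⅛*(-50) = 25/4 ≈ 6.2500)
J(W) = 3 + W (J(W) = 3 + (W*W)/W = 3 + W²/W = 3 + W)
J(f) + (-1364512 + 688288) = (3 + 25/4) + (-1364512 + 688288) = 37/4 - 676224 = -2704859/4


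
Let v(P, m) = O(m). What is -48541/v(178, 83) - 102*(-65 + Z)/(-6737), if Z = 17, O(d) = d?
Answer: -327427085/559171 ≈ -585.56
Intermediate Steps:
v(P, m) = m
-48541/v(178, 83) - 102*(-65 + Z)/(-6737) = -48541/83 - 102*(-65 + 17)/(-6737) = -48541*1/83 - 102*(-48)*(-1/6737) = -48541/83 + 4896*(-1/6737) = -48541/83 - 4896/6737 = -327427085/559171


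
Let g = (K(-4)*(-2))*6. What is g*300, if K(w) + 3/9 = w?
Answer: 15600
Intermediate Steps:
K(w) = -⅓ + w
g = 52 (g = ((-⅓ - 4)*(-2))*6 = -13/3*(-2)*6 = (26/3)*6 = 52)
g*300 = 52*300 = 15600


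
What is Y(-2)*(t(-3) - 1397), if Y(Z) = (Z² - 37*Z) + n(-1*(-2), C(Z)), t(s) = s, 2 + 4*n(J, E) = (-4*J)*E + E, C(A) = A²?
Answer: -98700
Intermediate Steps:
n(J, E) = -½ + E/4 - E*J (n(J, E) = -½ + ((-4*J)*E + E)/4 = -½ + (-4*E*J + E)/4 = -½ + (E - 4*E*J)/4 = -½ + (E/4 - E*J) = -½ + E/4 - E*J)
Y(Z) = -½ - 37*Z - 3*Z²/4 (Y(Z) = (Z² - 37*Z) + (-½ + Z²/4 - Z²*(-1*(-2))) = (Z² - 37*Z) + (-½ + Z²/4 - 1*Z²*2) = (Z² - 37*Z) + (-½ + Z²/4 - 2*Z²) = (Z² - 37*Z) + (-½ - 7*Z²/4) = -½ - 37*Z - 3*Z²/4)
Y(-2)*(t(-3) - 1397) = (-½ - 37*(-2) - ¾*(-2)²)*(-3 - 1397) = (-½ + 74 - ¾*4)*(-1400) = (-½ + 74 - 3)*(-1400) = (141/2)*(-1400) = -98700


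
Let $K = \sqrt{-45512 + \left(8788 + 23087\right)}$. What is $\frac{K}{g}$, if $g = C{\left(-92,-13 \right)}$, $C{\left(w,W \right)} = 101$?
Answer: $\frac{i \sqrt{13637}}{101} \approx 1.1562 i$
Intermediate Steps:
$g = 101$
$K = i \sqrt{13637}$ ($K = \sqrt{-45512 + 31875} = \sqrt{-13637} = i \sqrt{13637} \approx 116.78 i$)
$\frac{K}{g} = \frac{i \sqrt{13637}}{101}$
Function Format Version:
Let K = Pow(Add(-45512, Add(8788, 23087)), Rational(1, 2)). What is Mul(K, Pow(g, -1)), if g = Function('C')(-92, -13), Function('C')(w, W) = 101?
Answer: Mul(Rational(1, 101), I, Pow(13637, Rational(1, 2))) ≈ Mul(1.1562, I)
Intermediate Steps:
g = 101
K = Mul(I, Pow(13637, Rational(1, 2))) (K = Pow(Add(-45512, 31875), Rational(1, 2)) = Pow(-13637, Rational(1, 2)) = Mul(I, Pow(13637, Rational(1, 2))) ≈ Mul(116.78, I))
Mul(K, Pow(g, -1)) = Mul(Mul(I, Pow(13637, Rational(1, 2))), Pow(101, -1)) = Mul(Mul(I, Pow(13637, Rational(1, 2))), Rational(1, 101)) = Mul(Rational(1, 101), I, Pow(13637, Rational(1, 2)))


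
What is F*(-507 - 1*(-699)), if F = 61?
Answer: 11712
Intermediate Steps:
F*(-507 - 1*(-699)) = 61*(-507 - 1*(-699)) = 61*(-507 + 699) = 61*192 = 11712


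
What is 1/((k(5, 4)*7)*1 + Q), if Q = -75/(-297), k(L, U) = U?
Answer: 99/2797 ≈ 0.035395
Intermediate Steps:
Q = 25/99 (Q = -75*(-1/297) = 25/99 ≈ 0.25253)
1/((k(5, 4)*7)*1 + Q) = 1/((4*7)*1 + 25/99) = 1/(28*1 + 25/99) = 1/(28 + 25/99) = 1/(2797/99) = 99/2797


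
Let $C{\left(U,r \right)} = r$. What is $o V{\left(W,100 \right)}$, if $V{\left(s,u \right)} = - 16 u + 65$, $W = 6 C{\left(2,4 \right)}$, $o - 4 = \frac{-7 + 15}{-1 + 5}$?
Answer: $-9210$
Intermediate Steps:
$o = 6$ ($o = 4 + \frac{-7 + 15}{-1 + 5} = 4 + \frac{8}{4} = 4 + 8 \cdot \frac{1}{4} = 4 + 2 = 6$)
$W = 24$ ($W = 6 \cdot 4 = 24$)
$V{\left(s,u \right)} = 65 - 16 u$
$o V{\left(W,100 \right)} = 6 \left(65 - 1600\right) = 6 \left(-1535\right) = -9210$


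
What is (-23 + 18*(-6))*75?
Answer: -9825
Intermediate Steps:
(-23 + 18*(-6))*75 = (-23 - 108)*75 = -131*75 = -9825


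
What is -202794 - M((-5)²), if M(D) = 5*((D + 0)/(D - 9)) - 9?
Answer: -3244685/16 ≈ -2.0279e+5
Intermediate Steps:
M(D) = -9 + 5*D/(-9 + D) (M(D) = 5*(D/(-9 + D)) - 9 = 5*D/(-9 + D) - 9 = -9 + 5*D/(-9 + D))
-202794 - M((-5)²) = -202794 - (81 - 4*(-5)²)/(-9 + (-5)²) = -202794 - (81 - 4*25)/(-9 + 25) = -202794 - (81 - 100)/16 = -202794 - (-19)/16 = -202794 - 1*(-19/16) = -202794 + 19/16 = -3244685/16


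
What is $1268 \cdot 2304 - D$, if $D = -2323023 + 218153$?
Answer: $5026342$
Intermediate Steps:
$D = -2104870$
$1268 \cdot 2304 - D = 1268 \cdot 2304 - -2104870 = 2921472 + 2104870 = 5026342$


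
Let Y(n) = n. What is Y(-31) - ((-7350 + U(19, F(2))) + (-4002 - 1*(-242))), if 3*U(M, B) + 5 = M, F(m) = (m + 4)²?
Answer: 33223/3 ≈ 11074.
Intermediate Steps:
F(m) = (4 + m)²
U(M, B) = -5/3 + M/3
Y(-31) - ((-7350 + U(19, F(2))) + (-4002 - 1*(-242))) = -31 - ((-7350 + (-5/3 + (⅓)*19)) + (-4002 - 1*(-242))) = -31 - ((-7350 + (-5/3 + 19/3)) + (-4002 + 242)) = -31 - ((-7350 + 14/3) - 3760) = -31 - (-22036/3 - 3760) = -31 - 1*(-33316/3) = -31 + 33316/3 = 33223/3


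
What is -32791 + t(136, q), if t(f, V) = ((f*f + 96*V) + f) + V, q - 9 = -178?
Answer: -30552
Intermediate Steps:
q = -169 (q = 9 - 178 = -169)
t(f, V) = f + f² + 97*V (t(f, V) = ((f² + 96*V) + f) + V = (f + f² + 96*V) + V = f + f² + 97*V)
-32791 + t(136, q) = -32791 + (136 + 136² + 97*(-169)) = -32791 + (136 + 18496 - 16393) = -32791 + 2239 = -30552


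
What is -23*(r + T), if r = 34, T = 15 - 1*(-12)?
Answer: -1403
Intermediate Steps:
T = 27 (T = 15 + 12 = 27)
-23*(r + T) = -23*(34 + 27) = -23*61 = -1403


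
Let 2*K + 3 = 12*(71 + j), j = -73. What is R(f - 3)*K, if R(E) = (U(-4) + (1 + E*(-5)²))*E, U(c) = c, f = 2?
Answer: -378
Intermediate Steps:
R(E) = E*(-3 + 25*E) (R(E) = (-4 + (1 + E*(-5)²))*E = (-4 + (1 + E*25))*E = (-4 + (1 + 25*E))*E = (-3 + 25*E)*E = E*(-3 + 25*E))
K = -27/2 (K = -3/2 + (12*(71 - 73))/2 = -3/2 + (12*(-2))/2 = -3/2 + (½)*(-24) = -3/2 - 12 = -27/2 ≈ -13.500)
R(f - 3)*K = ((2 - 3)*(-3 + 25*(2 - 3)))*(-27/2) = -(-3 + 25*(-1))*(-27/2) = -(-3 - 25)*(-27/2) = -1*(-28)*(-27/2) = 28*(-27/2) = -378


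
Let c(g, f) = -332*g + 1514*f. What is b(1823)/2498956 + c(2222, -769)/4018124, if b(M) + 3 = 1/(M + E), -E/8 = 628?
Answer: -15717146103337/33204141907458 ≈ -0.47335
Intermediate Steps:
E = -5024 (E = -8*628 = -5024)
b(M) = -3 + 1/(-5024 + M) (b(M) = -3 + 1/(M - 5024) = -3 + 1/(-5024 + M))
b(1823)/2498956 + c(2222, -769)/4018124 = ((15073 - 3*1823)/(-5024 + 1823))/2498956 + (-332*2222 + 1514*(-769))/4018124 = ((15073 - 5469)/(-3201))*(1/2498956) + (-737704 - 1164266)*(1/4018124) = -1/3201*9604*(1/2498956) - 1901970*1/4018124 = -9604/3201*1/2498956 - 950985/2009062 = -2401/1999789539 - 950985/2009062 = -15717146103337/33204141907458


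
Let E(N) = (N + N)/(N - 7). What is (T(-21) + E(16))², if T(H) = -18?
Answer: 16900/81 ≈ 208.64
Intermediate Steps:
E(N) = 2*N/(-7 + N) (E(N) = (2*N)/(-7 + N) = 2*N/(-7 + N))
(T(-21) + E(16))² = (-18 + 2*16/(-7 + 16))² = (-18 + 2*16/9)² = (-18 + 2*16*(⅑))² = (-18 + 32/9)² = (-130/9)² = 16900/81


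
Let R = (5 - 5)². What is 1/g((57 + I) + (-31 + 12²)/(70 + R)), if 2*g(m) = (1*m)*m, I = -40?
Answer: 9800/1697809 ≈ 0.0057721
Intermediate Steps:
R = 0 (R = 0² = 0)
g(m) = m²/2 (g(m) = ((1*m)*m)/2 = (m*m)/2 = m²/2)
1/g((57 + I) + (-31 + 12²)/(70 + R)) = 1/(((57 - 40) + (-31 + 12²)/(70 + 0))²/2) = 1/((17 + (-31 + 144)/70)²/2) = 1/((17 + 113*(1/70))²/2) = 1/((17 + 113/70)²/2) = 1/((1303/70)²/2) = 1/((½)*(1697809/4900)) = 1/(1697809/9800) = 9800/1697809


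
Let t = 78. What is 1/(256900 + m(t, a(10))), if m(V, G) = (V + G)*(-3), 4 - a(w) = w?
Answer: 1/256684 ≈ 3.8958e-6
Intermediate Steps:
a(w) = 4 - w
m(V, G) = -3*G - 3*V (m(V, G) = (G + V)*(-3) = -3*G - 3*V)
1/(256900 + m(t, a(10))) = 1/(256900 + (-3*(4 - 1*10) - 3*78)) = 1/(256900 + (-3*(4 - 10) - 234)) = 1/(256900 + (-3*(-6) - 234)) = 1/(256900 + (18 - 234)) = 1/(256900 - 216) = 1/256684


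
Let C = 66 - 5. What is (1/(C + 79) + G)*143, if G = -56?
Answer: -1120977/140 ≈ -8007.0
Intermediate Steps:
C = 61
(1/(C + 79) + G)*143 = (1/(61 + 79) - 56)*143 = (1/140 - 56)*143 = -7839/140*143 = -1120977/140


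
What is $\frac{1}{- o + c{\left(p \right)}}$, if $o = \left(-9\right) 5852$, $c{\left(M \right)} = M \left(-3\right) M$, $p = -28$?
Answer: $\frac{1}{50316} \approx 1.9874 \cdot 10^{-5}$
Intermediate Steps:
$c{\left(M \right)} = - 3 M^{2}$ ($c{\left(M \right)} = - 3 M M = - 3 M^{2}$)
$o = -52668$
$\frac{1}{- o + c{\left(p \right)}} = \frac{1}{\left(-1\right) \left(-52668\right) - 3 \left(-28\right)^{2}} = \frac{1}{52668 - 2352} = \frac{1}{50316}$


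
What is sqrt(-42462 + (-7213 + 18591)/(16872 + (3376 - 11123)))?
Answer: 2*I*sqrt(35355211445)/1825 ≈ 206.06*I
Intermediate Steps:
sqrt(-42462 + (-7213 + 18591)/(16872 + (3376 - 11123))) = sqrt(-42462 + 11378/(16872 - 7747)) = sqrt(-42462 + 11378/9125) = sqrt(-387454372/9125) = 2*I*sqrt(35355211445)/1825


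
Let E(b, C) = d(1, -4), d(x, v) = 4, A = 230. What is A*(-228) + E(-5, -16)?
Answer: -52436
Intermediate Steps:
E(b, C) = 4
A*(-228) + E(-5, -16) = 230*(-228) + 4 = -52440 + 4 = -52436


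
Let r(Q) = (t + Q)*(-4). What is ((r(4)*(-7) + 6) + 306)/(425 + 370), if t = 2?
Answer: 32/53 ≈ 0.60377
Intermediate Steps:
r(Q) = -8 - 4*Q (r(Q) = (2 + Q)*(-4) = -8 - 4*Q)
((r(4)*(-7) + 6) + 306)/(425 + 370) = (((-8 - 4*4)*(-7) + 6) + 306)/(425 + 370) = (((-8 - 16)*(-7) + 6) + 306)/795 = ((-24*(-7) + 6) + 306)*(1/795) = ((168 + 6) + 306)*(1/795) = (174 + 306)*(1/795) = 480*(1/795) = 32/53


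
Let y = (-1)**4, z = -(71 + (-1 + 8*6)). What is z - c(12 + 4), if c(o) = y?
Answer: -119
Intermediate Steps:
z = -118 (z = -(71 + (-1 + 48)) = -(71 + 47) = -1*118 = -118)
y = 1
c(o) = 1
z - c(12 + 4) = -118 - 1*1 = -118 - 1 = -119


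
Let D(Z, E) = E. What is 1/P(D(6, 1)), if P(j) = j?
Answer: 1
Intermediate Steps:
1/P(D(6, 1)) = 1/1 = 1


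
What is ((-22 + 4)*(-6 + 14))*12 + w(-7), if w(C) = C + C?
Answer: -1742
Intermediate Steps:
w(C) = 2*C
((-22 + 4)*(-6 + 14))*12 + w(-7) = ((-22 + 4)*(-6 + 14))*12 + 2*(-7) = -18*8*12 - 14 = -144*12 - 14 = -1728 - 14 = -1742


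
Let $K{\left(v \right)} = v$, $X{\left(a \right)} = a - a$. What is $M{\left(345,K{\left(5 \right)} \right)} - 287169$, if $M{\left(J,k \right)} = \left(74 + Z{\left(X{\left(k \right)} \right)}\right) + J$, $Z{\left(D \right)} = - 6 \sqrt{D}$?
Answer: $-286750$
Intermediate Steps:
$X{\left(a \right)} = 0$
$M{\left(J,k \right)} = 74 + J$ ($M{\left(J,k \right)} = \left(74 - 6 \sqrt{0}\right) + J = \left(74 - 0\right) + J = \left(74 + 0\right) + J = 74 + J$)
$M{\left(345,K{\left(5 \right)} \right)} - 287169 = \left(74 + 345\right) - 287169 = 419 - 287169 = -286750$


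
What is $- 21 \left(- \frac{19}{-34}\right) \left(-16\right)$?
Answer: $\frac{3192}{17} \approx 187.76$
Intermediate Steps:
$- 21 \left(- \frac{19}{-34}\right) \left(-16\right) = - 21 \left(\left(-19\right) \left(- \frac{1}{34}\right)\right) \left(-16\right) = \left(-21\right) \frac{19}{34} \left(-16\right) = \left(- \frac{399}{34}\right) \left(-16\right) = \frac{3192}{17}$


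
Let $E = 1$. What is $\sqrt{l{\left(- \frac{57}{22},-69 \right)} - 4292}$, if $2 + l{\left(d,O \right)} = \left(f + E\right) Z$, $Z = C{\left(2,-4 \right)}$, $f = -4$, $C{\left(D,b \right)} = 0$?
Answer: $i \sqrt{4294} \approx 65.529 i$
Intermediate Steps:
$Z = 0$
$l{\left(d,O \right)} = -2$ ($l{\left(d,O \right)} = -2 + \left(-4 + 1\right) 0 = -2 - 0 = -2 + 0 = -2$)
$\sqrt{l{\left(- \frac{57}{22},-69 \right)} - 4292} = \sqrt{-2 - 4292} = \sqrt{-4294} = i \sqrt{4294}$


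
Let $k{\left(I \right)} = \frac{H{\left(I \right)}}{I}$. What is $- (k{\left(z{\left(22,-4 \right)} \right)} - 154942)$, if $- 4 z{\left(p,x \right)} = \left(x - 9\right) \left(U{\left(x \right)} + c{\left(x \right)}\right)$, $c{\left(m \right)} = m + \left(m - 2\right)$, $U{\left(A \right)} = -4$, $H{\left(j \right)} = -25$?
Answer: $\frac{14099672}{91} \approx 1.5494 \cdot 10^{5}$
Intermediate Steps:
$c{\left(m \right)} = -2 + 2 m$ ($c{\left(m \right)} = m + \left(-2 + m\right) = -2 + 2 m$)
$z{\left(p,x \right)} = - \frac{\left(-9 + x\right) \left(-6 + 2 x\right)}{4}$ ($z{\left(p,x \right)} = - \frac{\left(x - 9\right) \left(-4 + \left(-2 + 2 x\right)\right)}{4} = - \frac{\left(-9 + x\right) \left(-6 + 2 x\right)}{4}$)
$k{\left(I \right)} = - \frac{25}{I}$
$- (k{\left(z{\left(22,-4 \right)} \right)} - 154942) = - (- \frac{25}{- \frac{27}{2} + 6 \left(-4\right) - \frac{\left(-4\right)^{2}}{2}} - 154942) = - (- \frac{25}{- \frac{27}{2} - 24 - 8} - 154942) = - (- \frac{25}{- \frac{91}{2}} - 154942) = - (\left(-25\right) \left(- \frac{2}{91}\right) - 154942) = - (\frac{50}{91} - 154942) = \left(-1\right) \left(- \frac{14099672}{91}\right) = \frac{14099672}{91}$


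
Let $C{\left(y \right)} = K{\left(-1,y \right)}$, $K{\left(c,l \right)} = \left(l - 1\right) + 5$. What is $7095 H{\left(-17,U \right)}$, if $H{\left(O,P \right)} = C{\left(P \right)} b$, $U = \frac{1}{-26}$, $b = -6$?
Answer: $- \frac{2192355}{13} \approx -1.6864 \cdot 10^{5}$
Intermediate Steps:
$K{\left(c,l \right)} = 4 + l$ ($K{\left(c,l \right)} = \left(-1 + l\right) + 5 = 4 + l$)
$C{\left(y \right)} = 4 + y$
$U = - \frac{1}{26} \approx -0.038462$
$H{\left(O,P \right)} = -24 - 6 P$ ($H{\left(O,P \right)} = \left(4 + P\right) \left(-6\right) = -24 - 6 P$)
$7095 H{\left(-17,U \right)} = 7095 \left(-24 - - \frac{3}{13}\right) = 7095 \left(-24 + \frac{3}{13}\right) = 7095 \left(- \frac{309}{13}\right) = - \frac{2192355}{13}$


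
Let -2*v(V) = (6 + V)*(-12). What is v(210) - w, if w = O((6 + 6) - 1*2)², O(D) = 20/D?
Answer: 1292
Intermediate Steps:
v(V) = 36 + 6*V (v(V) = -(6 + V)*(-12)/2 = -(-72 - 12*V)/2 = 36 + 6*V)
w = 4 (w = (20/((6 + 6) - 1*2))² = (20/(12 - 2))² = (20/10)² = (20*(⅒))² = 2² = 4)
v(210) - w = (36 + 6*210) - 1*4 = (36 + 1260) - 4 = 1296 - 4 = 1292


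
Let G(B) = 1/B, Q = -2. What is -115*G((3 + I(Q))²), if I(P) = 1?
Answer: -115/16 ≈ -7.1875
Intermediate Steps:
-115*G((3 + I(Q))²) = -115/(3 + 1)² = -115/(4²) = -115/16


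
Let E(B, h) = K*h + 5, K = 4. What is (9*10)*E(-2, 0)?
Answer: 450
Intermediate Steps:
E(B, h) = 5 + 4*h (E(B, h) = 4*h + 5 = 5 + 4*h)
(9*10)*E(-2, 0) = (9*10)*(5 + 4*0) = 90*(5 + 0) = 90*5 = 450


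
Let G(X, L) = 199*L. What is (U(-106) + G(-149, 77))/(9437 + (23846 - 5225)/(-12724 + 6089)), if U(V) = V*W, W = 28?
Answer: 81975425/62595874 ≈ 1.3096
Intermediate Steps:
U(V) = 28*V (U(V) = V*28 = 28*V)
(U(-106) + G(-149, 77))/(9437 + (23846 - 5225)/(-12724 + 6089)) = (28*(-106) + 199*77)/(9437 + (23846 - 5225)/(-12724 + 6089)) = (-2968 + 15323)/(9437 + 18621/(-6635)) = 12355/(9437 + 18621*(-1/6635)) = 12355/(9437 - 18621/6635) = 12355/(62595874/6635) = 12355*(6635/62595874) = 81975425/62595874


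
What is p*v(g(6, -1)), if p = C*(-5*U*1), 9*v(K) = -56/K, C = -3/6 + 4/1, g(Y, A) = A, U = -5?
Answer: 4900/9 ≈ 544.44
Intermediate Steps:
C = 7/2 (C = -3*1/6 + 4*1 = -1/2 + 4 = 7/2 ≈ 3.5000)
v(K) = -56/(9*K) (v(K) = (-56/K)/9 = -56/(9*K))
p = 175/2 (p = 7*(-5*(-5)*1)/2 = 7*(25*1)/2 = (7/2)*25 = 175/2 ≈ 87.500)
p*v(g(6, -1)) = 175*(-56/9/(-1))/2 = 175*(-56/9*(-1))/2 = (175/2)*(56/9) = 4900/9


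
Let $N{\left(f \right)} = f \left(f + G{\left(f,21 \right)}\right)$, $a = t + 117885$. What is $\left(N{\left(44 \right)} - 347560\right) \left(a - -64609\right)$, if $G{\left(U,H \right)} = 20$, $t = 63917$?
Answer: $-84948713784$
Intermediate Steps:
$a = 181802$ ($a = 63917 + 117885 = 181802$)
$N{\left(f \right)} = f \left(20 + f\right)$ ($N{\left(f \right)} = f \left(f + 20\right) = f \left(20 + f\right)$)
$\left(N{\left(44 \right)} - 347560\right) \left(a - -64609\right) = \left(44 \left(20 + 44\right) - 347560\right) \left(181802 - -64609\right) = \left(44 \cdot 64 - 347560\right) \left(181802 + \left(-31271 + 95880\right)\right) = \left(2816 - 347560\right) \left(181802 + 64609\right) = \left(-344744\right) 246411 = -84948713784$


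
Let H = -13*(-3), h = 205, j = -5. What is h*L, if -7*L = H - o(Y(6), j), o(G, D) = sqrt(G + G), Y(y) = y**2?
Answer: -7995/7 + 1230*sqrt(2)/7 ≈ -893.65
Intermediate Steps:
o(G, D) = sqrt(2)*sqrt(G) (o(G, D) = sqrt(2*G) = sqrt(2)*sqrt(G))
H = 39
L = -39/7 + 6*sqrt(2)/7 (L = -(39 - sqrt(2)*sqrt(6**2))/7 = -(39 - sqrt(2)*sqrt(36))/7 = -(39 - sqrt(2)*6)/7 = -(39 - 6*sqrt(2))/7 = -39/7 + 6*sqrt(2)/7 ≈ -4.3592)
h*L = 205*(-39/7 + 6*sqrt(2)/7) = -7995/7 + 1230*sqrt(2)/7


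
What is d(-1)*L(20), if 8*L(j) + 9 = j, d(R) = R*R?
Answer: 11/8 ≈ 1.3750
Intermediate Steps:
d(R) = R**2
L(j) = -9/8 + j/8
d(-1)*L(20) = (-1)**2*(-9/8 + (1/8)*20) = 1*(-9/8 + 5/2) = 1*(11/8) = 11/8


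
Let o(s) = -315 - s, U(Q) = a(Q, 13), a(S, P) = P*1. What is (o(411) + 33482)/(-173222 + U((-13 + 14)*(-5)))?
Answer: -32756/173209 ≈ -0.18911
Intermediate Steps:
a(S, P) = P
U(Q) = 13
(o(411) + 33482)/(-173222 + U((-13 + 14)*(-5))) = ((-315 - 1*411) + 33482)/(-173222 + 13) = ((-315 - 411) + 33482)/(-173209) = (-726 + 33482)*(-1/173209) = 32756*(-1/173209) = -32756/173209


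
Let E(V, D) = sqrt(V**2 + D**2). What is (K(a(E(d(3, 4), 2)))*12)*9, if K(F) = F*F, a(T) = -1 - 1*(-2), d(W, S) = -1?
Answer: 108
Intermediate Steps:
E(V, D) = sqrt(D**2 + V**2)
a(T) = 1 (a(T) = -1 + 2 = 1)
K(F) = F**2
(K(a(E(d(3, 4), 2)))*12)*9 = (1**2*12)*9 = (1*12)*9 = 12*9 = 108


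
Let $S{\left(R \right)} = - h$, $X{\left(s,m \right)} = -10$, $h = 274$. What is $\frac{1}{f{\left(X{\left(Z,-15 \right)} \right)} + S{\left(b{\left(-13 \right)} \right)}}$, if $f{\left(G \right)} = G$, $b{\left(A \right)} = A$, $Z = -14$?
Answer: $- \frac{1}{284} \approx -0.0035211$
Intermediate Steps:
$S{\left(R \right)} = -274$ ($S{\left(R \right)} = \left(-1\right) 274 = -274$)
$\frac{1}{f{\left(X{\left(Z,-15 \right)} \right)} + S{\left(b{\left(-13 \right)} \right)}} = \frac{1}{-10 - 274} = \frac{1}{-284} = - \frac{1}{284}$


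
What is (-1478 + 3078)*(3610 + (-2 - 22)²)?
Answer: 6697600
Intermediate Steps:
(-1478 + 3078)*(3610 + (-2 - 22)²) = 1600*(3610 + (-24)²) = 1600*(3610 + 576) = 1600*4186 = 6697600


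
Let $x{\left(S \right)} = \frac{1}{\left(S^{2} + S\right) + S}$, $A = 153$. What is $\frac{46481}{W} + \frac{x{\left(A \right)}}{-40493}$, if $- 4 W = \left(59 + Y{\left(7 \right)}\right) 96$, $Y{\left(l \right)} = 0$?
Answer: $- \frac{14878436326837}{453257585640} \approx -32.826$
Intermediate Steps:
$x{\left(S \right)} = \frac{1}{S^{2} + 2 S}$ ($x{\left(S \right)} = \frac{1}{\left(S + S^{2}\right) + S} = \frac{1}{S^{2} + 2 S}$)
$W = -1416$ ($W = - \frac{\left(59 + 0\right) 96}{4} = - \frac{59 \cdot 96}{4} = \left(- \frac{1}{4}\right) 5664 = -1416$)
$\frac{46481}{W} + \frac{x{\left(A \right)}}{-40493} = \frac{46481}{-1416} + \frac{\frac{1}{153} \frac{1}{2 + 153}}{-40493} = 46481 \left(- \frac{1}{1416}\right) + \frac{1}{153 \cdot 155} \left(- \frac{1}{40493}\right) = - \frac{46481}{1416} + \frac{1}{153} \cdot \frac{1}{155} \left(- \frac{1}{40493}\right) = - \frac{46481}{1416} + \frac{1}{23715} \left(- \frac{1}{40493}\right) = - \frac{46481}{1416} - \frac{1}{960291495} = - \frac{14878436326837}{453257585640}$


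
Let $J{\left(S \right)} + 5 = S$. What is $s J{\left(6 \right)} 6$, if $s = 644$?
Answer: $3864$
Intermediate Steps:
$J{\left(S \right)} = -5 + S$
$s J{\left(6 \right)} 6 = 644 \left(-5 + 6\right) 6 = 644 \cdot 1 \cdot 6 = 644 \cdot 6 = 3864$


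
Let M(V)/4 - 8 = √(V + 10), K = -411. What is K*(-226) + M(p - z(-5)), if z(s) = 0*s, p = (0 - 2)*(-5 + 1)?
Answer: 92918 + 12*√2 ≈ 92935.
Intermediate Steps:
p = 8 (p = -2*(-4) = 8)
z(s) = 0
M(V) = 32 + 4*√(10 + V) (M(V) = 32 + 4*√(V + 10) = 32 + 4*√(10 + V))
K*(-226) + M(p - z(-5)) = -411*(-226) + (32 + 4*√(10 + (8 - 1*0))) = 92886 + (32 + 4*√(10 + (8 + 0))) = 92886 + (32 + 4*√(10 + 8)) = 92886 + (32 + 4*√18) = 92886 + (32 + 4*(3*√2)) = 92886 + (32 + 12*√2) = 92918 + 12*√2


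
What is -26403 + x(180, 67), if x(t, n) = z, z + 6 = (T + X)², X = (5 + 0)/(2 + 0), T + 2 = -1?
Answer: -105635/4 ≈ -26409.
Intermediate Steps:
T = -3 (T = -2 - 1 = -3)
X = 5/2 ≈ 2.5000
z = -23/4 (z = -6 + (-3 + 5/2)² = -6 + (-½)² = -6 + ¼ = -23/4 ≈ -5.7500)
x(t, n) = -23/4
-26403 + x(180, 67) = -26403 - 23/4 = -105635/4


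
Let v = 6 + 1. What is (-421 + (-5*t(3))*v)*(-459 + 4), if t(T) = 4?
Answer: 255255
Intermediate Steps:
v = 7
(-421 + (-5*t(3))*v)*(-459 + 4) = (-421 - 5*4*7)*(-459 + 4) = (-421 - 20*7)*(-455) = (-421 - 140)*(-455) = -561*(-455) = 255255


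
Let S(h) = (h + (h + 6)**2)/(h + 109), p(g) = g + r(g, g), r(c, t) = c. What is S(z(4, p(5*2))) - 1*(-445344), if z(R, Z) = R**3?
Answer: 77049476/173 ≈ 4.4537e+5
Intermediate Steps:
p(g) = 2*g (p(g) = g + g = 2*g)
S(h) = (h + (6 + h)**2)/(109 + h)
S(z(4, p(5*2))) - 1*(-445344) = (4**3 + (6 + 4**3)**2)/(109 + 4**3) - 1*(-445344) = (64 + (6 + 64)**2)/(109 + 64) + 445344 = (64 + 70**2)/173 + 445344 = (64 + 4900)/173 + 445344 = (1/173)*4964 + 445344 = 4964/173 + 445344 = 77049476/173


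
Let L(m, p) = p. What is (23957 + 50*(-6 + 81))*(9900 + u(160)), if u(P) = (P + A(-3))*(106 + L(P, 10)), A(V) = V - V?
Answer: 788541220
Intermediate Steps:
A(V) = 0
u(P) = 116*P (u(P) = (P + 0)*(106 + 10) = P*116 = 116*P)
(23957 + 50*(-6 + 81))*(9900 + u(160)) = (23957 + 50*(-6 + 81))*(9900 + 116*160) = (23957 + 50*75)*(9900 + 18560) = (23957 + 3750)*28460 = 27707*28460 = 788541220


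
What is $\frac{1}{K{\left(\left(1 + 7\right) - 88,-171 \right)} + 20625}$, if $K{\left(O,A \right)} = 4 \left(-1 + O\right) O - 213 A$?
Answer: $\frac{1}{82968} \approx 1.2053 \cdot 10^{-5}$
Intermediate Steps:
$K{\left(O,A \right)} = - 213 A + O \left(-4 + 4 O\right)$ ($K{\left(O,A \right)} = \left(-4 + 4 O\right) O - 213 A = O \left(-4 + 4 O\right) - 213 A = - 213 A + O \left(-4 + 4 O\right)$)
$\frac{1}{K{\left(\left(1 + 7\right) - 88,-171 \right)} + 20625} = \frac{1}{\left(\left(-213\right) \left(-171\right) - 4 \left(\left(1 + 7\right) - 88\right) + 4 \left(\left(1 + 7\right) - 88\right)^{2}\right) + 20625} = \frac{1}{\left(36423 - 4 \left(8 - 88\right) + 4 \left(8 - 88\right)^{2}\right) + 20625} = \frac{1}{\left(36423 - -320 + 4 \left(-80\right)^{2}\right) + 20625} = \frac{1}{\left(36423 + 320 + 4 \cdot 6400\right) + 20625} = \frac{1}{\left(36423 + 320 + 25600\right) + 20625} = \frac{1}{62343 + 20625} = \frac{1}{82968}$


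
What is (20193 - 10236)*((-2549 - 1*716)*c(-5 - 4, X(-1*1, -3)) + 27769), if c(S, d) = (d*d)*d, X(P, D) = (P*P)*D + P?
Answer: 2357110653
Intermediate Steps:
X(P, D) = P + D*P**2 (X(P, D) = P**2*D + P = D*P**2 + P = P + D*P**2)
c(S, d) = d**3 (c(S, d) = d**2*d = d**3)
(20193 - 10236)*((-2549 - 1*716)*c(-5 - 4, X(-1*1, -3)) + 27769) = (20193 - 10236)*((-2549 - 1*716)*((-1*1)*(1 - (-3)))**3 + 27769) = 9957*((-2549 - 716)*(-(1 - 3*(-1)))**3 + 27769) = 9957*(-3265*(-(1 + 3)**3) + 27769) = 9957*(-3265*(-1*4)**3 + 27769) = 9957*(-3265*(-4)**3 + 27769) = 9957*(-3265*(-64) + 27769) = 9957*(208960 + 27769) = 9957*236729 = 2357110653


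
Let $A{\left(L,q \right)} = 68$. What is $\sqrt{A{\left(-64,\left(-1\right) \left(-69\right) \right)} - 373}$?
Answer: $i \sqrt{305} \approx 17.464 i$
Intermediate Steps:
$\sqrt{A{\left(-64,\left(-1\right) \left(-69\right) \right)} - 373} = \sqrt{68 - 373} = \sqrt{-305} = i \sqrt{305}$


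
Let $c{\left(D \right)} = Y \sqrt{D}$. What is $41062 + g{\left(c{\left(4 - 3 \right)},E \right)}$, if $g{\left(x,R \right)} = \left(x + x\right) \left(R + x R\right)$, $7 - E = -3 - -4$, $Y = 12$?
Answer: $42934$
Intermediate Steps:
$c{\left(D \right)} = 12 \sqrt{D}$
$E = 6$ ($E = 7 - \left(-3 - -4\right) = 7 - \left(-3 + 4\right) = 7 - 1 = 6$)
$g{\left(x,R \right)} = 2 x \left(R + R x\right)$
$41062 + g{\left(c{\left(4 - 3 \right)},E \right)} = 41062 + 2 \cdot 6 \cdot 12 \sqrt{4 - 3} \left(1 + 12 \sqrt{4 - 3}\right) = 41062 + 2 \cdot 6 \cdot 12 \sqrt{1} \left(1 + 12 \sqrt{1}\right) = 41062 + 2 \cdot 6 \cdot 12 \cdot 1 \left(1 + 12 \cdot 1\right) = 41062 + 2 \cdot 6 \cdot 12 \left(1 + 12\right) = 41062 + 2 \cdot 6 \cdot 12 \cdot 13 = 41062 + 1872 = 42934$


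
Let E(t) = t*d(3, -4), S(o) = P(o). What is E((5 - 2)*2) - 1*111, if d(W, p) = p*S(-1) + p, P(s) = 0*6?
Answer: -135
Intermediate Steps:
P(s) = 0
S(o) = 0
d(W, p) = p (d(W, p) = p*0 + p = 0 + p = p)
E(t) = -4*t (E(t) = t*(-4) = -4*t)
E((5 - 2)*2) - 1*111 = -4*(5 - 2)*2 - 1*111 = -12*2 - 111 = -4*6 - 111 = -24 - 111 = -135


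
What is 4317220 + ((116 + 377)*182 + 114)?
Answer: 4407060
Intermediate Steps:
4317220 + ((116 + 377)*182 + 114) = 4317220 + (493*182 + 114) = 4317220 + (89726 + 114) = 4317220 + 89840 = 4407060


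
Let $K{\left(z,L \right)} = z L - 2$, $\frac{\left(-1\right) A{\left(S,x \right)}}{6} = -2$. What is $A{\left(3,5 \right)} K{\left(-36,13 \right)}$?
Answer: $-5640$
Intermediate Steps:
$A{\left(S,x \right)} = 12$ ($A{\left(S,x \right)} = \left(-6\right) \left(-2\right) = 12$)
$K{\left(z,L \right)} = -2 + L z$ ($K{\left(z,L \right)} = L z - 2 = -2 + L z$)
$A{\left(3,5 \right)} K{\left(-36,13 \right)} = 12 \left(-2 + 13 \left(-36\right)\right) = 12 \left(-2 - 468\right) = 12 \left(-470\right) = -5640$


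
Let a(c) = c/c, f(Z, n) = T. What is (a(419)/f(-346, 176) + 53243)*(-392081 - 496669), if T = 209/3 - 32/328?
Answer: -404914921267500/8557 ≈ -4.7320e+10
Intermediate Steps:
T = 8557/123 (T = 209*(⅓) - 32*1/328 = 209/3 - 4/41 = 8557/123 ≈ 69.569)
f(Z, n) = 8557/123
a(c) = 1
(a(419)/f(-346, 176) + 53243)*(-392081 - 496669) = (1/(8557/123) + 53243)*(-392081 - 496669) = (1*(123/8557) + 53243)*(-888750) = (123/8557 + 53243)*(-888750) = (455600474/8557)*(-888750) = -404914921267500/8557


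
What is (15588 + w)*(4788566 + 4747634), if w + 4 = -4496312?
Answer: -42729118353600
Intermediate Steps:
w = -4496316 (w = -4 - 4496312 = -4496316)
(15588 + w)*(4788566 + 4747634) = (15588 - 4496316)*(4788566 + 4747634) = -4480728*9536200 = -42729118353600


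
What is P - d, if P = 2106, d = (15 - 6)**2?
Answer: 2025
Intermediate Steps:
d = 81 (d = 9**2 = 81)
P - d = 2106 - 1*81 = 2106 - 81 = 2025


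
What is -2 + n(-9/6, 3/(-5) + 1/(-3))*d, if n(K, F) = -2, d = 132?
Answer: -266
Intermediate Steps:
-2 + n(-9/6, 3/(-5) + 1/(-3))*d = -2 - 2*132 = -2 - 264 = -266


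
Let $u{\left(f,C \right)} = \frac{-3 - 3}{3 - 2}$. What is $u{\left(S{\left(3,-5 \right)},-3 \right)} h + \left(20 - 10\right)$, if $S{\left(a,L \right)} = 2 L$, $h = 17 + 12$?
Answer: $-164$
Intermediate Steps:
$h = 29$
$u{\left(f,C \right)} = -6$ ($u{\left(f,C \right)} = - \frac{6}{1} = \left(-6\right) 1 = -6$)
$u{\left(S{\left(3,-5 \right)},-3 \right)} h + \left(20 - 10\right) = \left(-6\right) 29 + \left(20 - 10\right) = -174 + \left(20 - 10\right) = -174 + 10 = -164$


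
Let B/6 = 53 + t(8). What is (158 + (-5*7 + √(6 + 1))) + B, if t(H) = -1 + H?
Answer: 483 + √7 ≈ 485.65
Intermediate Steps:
B = 360 (B = 6*(53 + (-1 + 8)) = 6*(53 + 7) = 6*60 = 360)
(158 + (-5*7 + √(6 + 1))) + B = (158 + (-5*7 + √(6 + 1))) + 360 = (158 + (-35 + √7)) + 360 = (123 + √7) + 360 = 483 + √7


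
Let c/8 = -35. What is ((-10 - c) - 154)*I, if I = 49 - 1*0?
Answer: 5684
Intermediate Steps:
c = -280 (c = 8*(-35) = -280)
I = 49 (I = 49 + 0 = 49)
((-10 - c) - 154)*I = ((-10 - 1*(-280)) - 154)*49 = ((-10 + 280) - 154)*49 = (270 - 154)*49 = 116*49 = 5684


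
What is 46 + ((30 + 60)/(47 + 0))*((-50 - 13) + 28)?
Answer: -988/47 ≈ -21.021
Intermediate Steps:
46 + ((30 + 60)/(47 + 0))*((-50 - 13) + 28) = 46 + (90/47)*(-63 + 28) = 46 + (90*(1/47))*(-35) = 46 + (90/47)*(-35) = 46 - 3150/47 = -988/47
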